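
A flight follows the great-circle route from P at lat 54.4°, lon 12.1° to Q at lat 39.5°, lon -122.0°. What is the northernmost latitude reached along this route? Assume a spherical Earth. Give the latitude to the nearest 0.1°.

≈ 70.8°

The great circle lies in the plane with unit normal n̂ = (p₁ × p₂)/|p₁ × p₂|.
Here n̂_z ≈ -0.330; the vertex latitude is φ_max = arccos|n̂_z| ≈ 70.8°.
Check via Clairaut: cos φ_max = |cos φ₁| · sin C = cos(54.4°)·sin(34.5°) ≈ 0.330, again giving ≈ 70.8°.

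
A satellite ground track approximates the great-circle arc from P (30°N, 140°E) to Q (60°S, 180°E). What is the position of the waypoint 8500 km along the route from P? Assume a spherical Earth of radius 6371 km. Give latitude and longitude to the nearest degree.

≈ (43°S, 165°E)

From cos δ = sin φ₁ sin φ₂ + cos φ₁ cos φ₂ cos Δλ, the central angle is δ ≈ 1.672 rad (95.8°). The total great-circle distance is δ·R ≈ 1.672 × 6371 ≈ 10654 km, so the target fraction is f = 8500/10654 ≈ 0.798.
Interpolate at f ≈ 0.798 with slerp weights a = sin((1−f)δ)/sin δ ≈ 0.333, b = sin(fδ)/sin δ ≈ 0.977.
p = a·p₁ + b·p₂ ≈ (-0.710, 0.186, -0.680); φ = arcsin(p_z) ≈ -42.81°, λ = atan2(p_y, p_x) ≈ 165.35°.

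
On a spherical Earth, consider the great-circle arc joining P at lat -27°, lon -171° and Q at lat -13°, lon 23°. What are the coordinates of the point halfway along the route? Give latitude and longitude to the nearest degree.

The haversine formula gives a central angle δ ≈ 2.404 rad (137.8°) between the endpoints.
Interpolate at f = 1/2 with slerp weights a = sin((1−f)δ)/sin δ ≈ 1.387, b = sin(fδ)/sin δ ≈ 1.387.
p = a·p₁ + b·p₂ ≈ (0.023, 0.335, -0.942); φ = arcsin(p_z) ≈ -70.39°, λ = atan2(p_y, p_x) ≈ 86.00°.

≈ lat -70°, lon 86°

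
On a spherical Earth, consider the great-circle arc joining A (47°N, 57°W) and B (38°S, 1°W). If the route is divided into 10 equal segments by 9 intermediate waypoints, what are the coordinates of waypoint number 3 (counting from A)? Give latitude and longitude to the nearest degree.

Convert each endpoint to a unit vector on the sphere (x = cos φ cos λ, y = cos φ sin λ, z = sin φ).
The central angle between the endpoints is δ = arccos(p₁·p₂) ≈ 1.721 rad (98.6°).
Interpolate at f = 3/10 with slerp weights a = sin((1−f)δ)/sin δ ≈ 0.944, b = sin(fδ)/sin δ ≈ 0.499.
p = a·p₁ + b·p₂ ≈ (0.744, -0.547, 0.383); φ = arcsin(p_z) ≈ 22.54°, λ = atan2(p_y, p_x) ≈ -36.32°.

≈ (23°N, 36°W)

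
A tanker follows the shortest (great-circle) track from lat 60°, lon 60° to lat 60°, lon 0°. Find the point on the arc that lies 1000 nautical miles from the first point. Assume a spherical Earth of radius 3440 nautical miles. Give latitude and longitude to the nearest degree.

From cos δ = sin φ₁ sin φ₂ + cos φ₁ cos φ₂ cos Δλ, the central angle is δ ≈ 0.505 rad (29.0°). The total great-circle distance is δ·R ≈ 0.505 × 3440 ≈ 1738 nmi, so the target fraction is f = 1000/1738 ≈ 0.575.
Interpolate at f ≈ 0.575 with slerp weights a = sin((1−f)δ)/sin δ ≈ 0.440, b = sin(fδ)/sin δ ≈ 0.592.
p = a·p₁ + b·p₂ ≈ (0.406, 0.191, 0.894); φ = arcsin(p_z) ≈ 63.35°, λ = atan2(p_y, p_x) ≈ 25.14°.

≈ lat 63°, lon 25°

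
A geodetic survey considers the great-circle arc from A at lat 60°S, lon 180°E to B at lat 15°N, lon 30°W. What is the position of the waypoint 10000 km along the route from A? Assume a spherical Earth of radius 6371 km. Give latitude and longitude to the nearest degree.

Convert each endpoint to a unit vector on the sphere (x = cos φ cos λ, y = cos φ sin λ, z = sin φ).
The central angle between the endpoints is δ = arccos(p₁·p₂) ≈ 2.268 rad (130.0°). The total great-circle distance is δ·R ≈ 2.268 × 6371 ≈ 14452 km, so the target fraction is f = 10000/14452 ≈ 0.692.
Interpolate at f ≈ 0.692 with slerp weights a = sin((1−f)δ)/sin δ ≈ 0.839, b = sin(fδ)/sin δ ≈ 1.305.
p = a·p₁ + b·p₂ ≈ (0.672, -0.630, -0.389); φ = arcsin(p_z) ≈ -22.91°, λ = atan2(p_y, p_x) ≈ -43.17°.

≈ lat 23°S, lon 43°W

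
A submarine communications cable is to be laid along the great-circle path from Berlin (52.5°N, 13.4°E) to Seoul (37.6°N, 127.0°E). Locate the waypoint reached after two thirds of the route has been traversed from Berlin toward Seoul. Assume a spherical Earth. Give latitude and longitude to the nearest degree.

The haversine formula gives a central angle δ ≈ 1.276 rad (73.1°) between the endpoints.
Interpolate at f = 2/3 with slerp weights a = sin((1−f)δ)/sin δ ≈ 0.431, b = sin(fδ)/sin δ ≈ 0.786.
p = a·p₁ + b·p₂ ≈ (-0.119, 0.558, 0.821); φ = arcsin(p_z) ≈ 55.22°, λ = atan2(p_y, p_x) ≈ 102.06°.

≈ 55°N, 102°E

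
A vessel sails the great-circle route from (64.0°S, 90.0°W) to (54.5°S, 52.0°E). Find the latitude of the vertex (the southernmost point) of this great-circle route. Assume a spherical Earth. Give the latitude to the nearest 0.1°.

≈ 79.3°S

The great circle lies in the plane with unit normal n̂ = (p₁ × p₂)/|p₁ × p₂|.
Here n̂_z ≈ +0.185; the vertex latitude is φ_max = arccos|n̂_z| ≈ 79.3°.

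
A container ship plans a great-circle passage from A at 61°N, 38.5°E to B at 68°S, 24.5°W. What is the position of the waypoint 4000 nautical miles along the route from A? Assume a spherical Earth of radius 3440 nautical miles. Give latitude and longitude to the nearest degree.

≈ 2°S, 12°E

Write both endpoints as unit vectors p₁, p₂ with components (cos φ cos λ, cos φ sin λ, sin φ).
The central angle between the endpoints is δ = arccos(p₁·p₂) ≈ 2.387 rad (136.8°). The total great-circle distance is δ·R ≈ 2.387 × 3440 ≈ 8211 nmi, so the target fraction is f = 4000/8211 ≈ 0.487.
Interpolate at f ≈ 0.487 with slerp weights a = sin((1−f)δ)/sin δ ≈ 1.373, b = sin(fδ)/sin δ ≈ 1.340.
p = a·p₁ + b·p₂ ≈ (0.978, 0.206, -0.042); φ = arcsin(p_z) ≈ -2.38°, λ = atan2(p_y, p_x) ≈ 11.91°.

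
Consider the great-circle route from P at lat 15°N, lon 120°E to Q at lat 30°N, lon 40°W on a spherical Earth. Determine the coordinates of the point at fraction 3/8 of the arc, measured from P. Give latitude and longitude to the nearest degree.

From cos δ = sin φ₁ sin φ₂ + cos φ₁ cos φ₂ cos Δλ, the central angle is δ ≈ 2.287 rad (131.0°).
Interpolate at f = 3/8 with slerp weights a = sin((1−f)δ)/sin δ ≈ 1.313, b = sin(fδ)/sin δ ≈ 1.003.
p = a·p₁ + b·p₂ ≈ (0.031, 0.540, 0.841); φ = arcsin(p_z) ≈ 57.26°, λ = atan2(p_y, p_x) ≈ 86.68°.

≈ lat 57°N, lon 87°E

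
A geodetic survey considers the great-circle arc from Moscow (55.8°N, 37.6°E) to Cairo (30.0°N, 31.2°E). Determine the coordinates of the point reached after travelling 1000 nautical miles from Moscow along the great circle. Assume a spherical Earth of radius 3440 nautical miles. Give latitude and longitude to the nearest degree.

Convert each endpoint to a unit vector on the sphere (x = cos φ cos λ, y = cos φ sin λ, z = sin φ).
The central angle between the endpoints is δ = arccos(p₁·p₂) ≈ 0.457 rad (26.2°). The total great-circle distance is δ·R ≈ 0.457 × 3440 ≈ 1573 nmi, so the target fraction is f = 1000/1573 ≈ 0.636.
Interpolate at f ≈ 0.636 with slerp weights a = sin((1−f)δ)/sin δ ≈ 0.375, b = sin(fδ)/sin δ ≈ 0.649.
p = a·p₁ + b·p₂ ≈ (0.648, 0.420, 0.635); φ = arcsin(p_z) ≈ 39.43°, λ = atan2(p_y, p_x) ≈ 32.95°.

≈ 39°N, 33°E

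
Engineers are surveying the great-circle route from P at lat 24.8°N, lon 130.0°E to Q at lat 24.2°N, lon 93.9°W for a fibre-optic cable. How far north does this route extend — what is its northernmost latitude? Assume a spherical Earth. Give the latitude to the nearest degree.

≈ 51°N

The great circle lies in the plane with unit normal n̂ = (p₁ × p₂)/|p₁ × p₂|.
Here n̂_z ≈ +0.634; the vertex latitude is φ_max = arccos|n̂_z| ≈ 50.6°.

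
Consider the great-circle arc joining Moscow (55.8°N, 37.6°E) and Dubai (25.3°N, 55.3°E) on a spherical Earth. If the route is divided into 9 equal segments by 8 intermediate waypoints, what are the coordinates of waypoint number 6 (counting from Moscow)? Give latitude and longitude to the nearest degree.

≈ (36°N, 51°E)

Write both endpoints as unit vectors p₁, p₂ with components (cos φ cos λ, cos φ sin λ, sin φ).
The central angle between the endpoints is δ = arccos(p₁·p₂) ≈ 0.578 rad (33.1°).
Interpolate at f = 6/9 with slerp weights a = sin((1−f)δ)/sin δ ≈ 0.350, b = sin(fδ)/sin δ ≈ 0.688.
p = a·p₁ + b·p₂ ≈ (0.510, 0.632, 0.584); φ = arcsin(p_z) ≈ 35.72°, λ = atan2(p_y, p_x) ≈ 51.07°.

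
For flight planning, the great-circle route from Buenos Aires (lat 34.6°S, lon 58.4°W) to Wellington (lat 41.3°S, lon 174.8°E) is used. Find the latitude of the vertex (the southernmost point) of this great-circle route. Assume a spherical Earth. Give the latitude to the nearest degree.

The great circle lies in the plane with unit normal n̂ = (p₁ × p₂)/|p₁ × p₂|.
Here n̂_z ≈ -0.495; the vertex latitude is φ_max = arccos|n̂_z| ≈ 60.3°.
Check via Clairaut: cos φ_max = |cos φ₁| · sin C = cos(34.6°)·sin(143.0°) ≈ 0.495, again giving ≈ 60.3°.

≈ 60°S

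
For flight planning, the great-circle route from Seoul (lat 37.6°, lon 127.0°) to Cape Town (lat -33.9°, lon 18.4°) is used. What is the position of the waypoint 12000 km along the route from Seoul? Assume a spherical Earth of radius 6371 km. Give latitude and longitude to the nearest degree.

≈ lat -26°, lon 34°

Convert each endpoint to a unit vector on the sphere (x = cos φ cos λ, y = cos φ sin λ, z = sin φ).
The central angle between the endpoints is δ = arccos(p₁·p₂) ≈ 2.153 rad (123.4°). The total great-circle distance is δ·R ≈ 2.153 × 6371 ≈ 13718 km, so the target fraction is f = 12000/13718 ≈ 0.875.
Interpolate at f ≈ 0.875 with slerp weights a = sin((1−f)δ)/sin δ ≈ 0.319, b = sin(fδ)/sin δ ≈ 1.139.
p = a·p₁ + b·p₂ ≈ (0.745, 0.500, -0.441); φ = arcsin(p_z) ≈ -26.16°, λ = atan2(p_y, p_x) ≈ 33.88°.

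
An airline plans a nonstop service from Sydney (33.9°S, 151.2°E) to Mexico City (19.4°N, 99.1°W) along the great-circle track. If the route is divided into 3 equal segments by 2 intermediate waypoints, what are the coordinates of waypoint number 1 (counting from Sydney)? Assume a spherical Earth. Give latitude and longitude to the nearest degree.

≈ (22°S, 166°W)

Write both endpoints as unit vectors p₁, p₂ with components (cos φ cos λ, cos φ sin λ, sin φ).
The central angle between the endpoints is δ = arccos(p₁·p₂) ≈ 2.037 rad (116.7°).
Interpolate at f = 1/3 with slerp weights a = sin((1−f)δ)/sin δ ≈ 1.094, b = sin(fδ)/sin δ ≈ 0.703.
p = a·p₁ + b·p₂ ≈ (-0.901, -0.217, -0.377); φ = arcsin(p_z) ≈ -22.13°, λ = atan2(p_y, p_x) ≈ -166.44°.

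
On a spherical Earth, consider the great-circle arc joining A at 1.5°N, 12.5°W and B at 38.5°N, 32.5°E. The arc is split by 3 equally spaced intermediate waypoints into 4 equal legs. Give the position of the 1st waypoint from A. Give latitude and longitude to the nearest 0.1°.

≈ 11.7°N, 3.0°W

Write both endpoints as unit vectors p₁, p₂ with components (cos φ cos λ, cos φ sin λ, sin φ).
The central angle between the endpoints is δ = arccos(p₁·p₂) ≈ 0.965 rad (55.3°).
Interpolate at f = 1/4 with slerp weights a = sin((1−f)δ)/sin δ ≈ 0.806, b = sin(fδ)/sin δ ≈ 0.291.
p = a·p₁ + b·p₂ ≈ (0.978, -0.052, 0.202); φ = arcsin(p_z) ≈ 11.65°, λ = atan2(p_y, p_x) ≈ -3.05°.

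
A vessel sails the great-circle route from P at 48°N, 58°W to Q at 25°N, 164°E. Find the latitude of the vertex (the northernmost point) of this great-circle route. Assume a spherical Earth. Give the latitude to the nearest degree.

The great circle lies in the plane with unit normal n̂ = (p₁ × p₂)/|p₁ × p₂|.
Here n̂_z ≈ -0.410; the vertex latitude is φ_max = arccos|n̂_z| ≈ 65.8°.

≈ 66°N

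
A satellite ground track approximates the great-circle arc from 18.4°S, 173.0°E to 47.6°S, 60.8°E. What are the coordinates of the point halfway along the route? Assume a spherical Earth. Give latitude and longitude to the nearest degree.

Convert each endpoint to a unit vector on the sphere (x = cos φ cos λ, y = cos φ sin λ, z = sin φ).
The central angle between the endpoints is δ = arccos(p₁·p₂) ≈ 1.579 rad (90.5°).
Interpolate at f = 1/2 with slerp weights a = sin((1−f)δ)/sin δ ≈ 0.710, b = sin(fδ)/sin δ ≈ 0.710.
p = a·p₁ + b·p₂ ≈ (-0.435, 0.500, -0.749); φ = arcsin(p_z) ≈ -48.47°, λ = atan2(p_y, p_x) ≈ 131.03°.

≈ 48°S, 131°E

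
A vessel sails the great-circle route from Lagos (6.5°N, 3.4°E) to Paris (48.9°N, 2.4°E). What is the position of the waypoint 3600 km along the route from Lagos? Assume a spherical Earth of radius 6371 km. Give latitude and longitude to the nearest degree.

Write both endpoints as unit vectors p₁, p₂ with components (cos φ cos λ, cos φ sin λ, sin φ).
The central angle between the endpoints is δ = arccos(p₁·p₂) ≈ 0.740 rad (42.4°). The total great-circle distance is δ·R ≈ 0.740 × 6371 ≈ 4716 km, so the target fraction is f = 3600/4716 ≈ 0.763.
Interpolate at f ≈ 0.763 with slerp weights a = sin((1−f)δ)/sin δ ≈ 0.258, b = sin(fδ)/sin δ ≈ 0.794.
p = a·p₁ + b·p₂ ≈ (0.778, 0.037, 0.628); φ = arcsin(p_z) ≈ 38.87°, λ = atan2(p_y, p_x) ≈ 2.73°.

≈ 39°N, 3°E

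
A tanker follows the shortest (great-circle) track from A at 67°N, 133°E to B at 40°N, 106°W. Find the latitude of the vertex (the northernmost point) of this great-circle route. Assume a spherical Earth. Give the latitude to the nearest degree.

The great circle lies in the plane with unit normal n̂ = (p₁ × p₂)/|p₁ × p₂|.
Here n̂_z ≈ +0.285; the vertex latitude is φ_max = arccos|n̂_z| ≈ 73.4°.
Check via Clairaut: cos φ_max = |cos φ₁| · sin C = cos(67.0°)·sin(46.9°) ≈ 0.285, again giving ≈ 73.4°.

≈ 73°N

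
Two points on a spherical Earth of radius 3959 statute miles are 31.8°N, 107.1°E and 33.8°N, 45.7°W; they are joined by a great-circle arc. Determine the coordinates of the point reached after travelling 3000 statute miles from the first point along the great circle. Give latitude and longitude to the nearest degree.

Convert each endpoint to a unit vector on the sphere (x = cos φ cos λ, y = cos φ sin λ, z = sin φ).
The central angle between the endpoints is δ = arccos(p₁·p₂) ≈ 1.912 rad (109.6°). The total great-circle distance is δ·R ≈ 1.912 × 3959 ≈ 7571 mi, so the target fraction is f = 3000/7571 ≈ 0.396.
Interpolate at f ≈ 0.396 with slerp weights a = sin((1−f)δ)/sin δ ≈ 0.971, b = sin(fδ)/sin δ ≈ 0.729.
p = a·p₁ + b·p₂ ≈ (0.181, 0.355, 0.917); φ = arcsin(p_z) ≈ 66.54°, λ = atan2(p_y, p_x) ≈ 63.00°.

≈ 67°N, 63°E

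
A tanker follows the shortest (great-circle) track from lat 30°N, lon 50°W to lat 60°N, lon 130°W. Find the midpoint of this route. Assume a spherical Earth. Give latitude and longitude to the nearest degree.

From cos δ = sin φ₁ sin φ₂ + cos φ₁ cos φ₂ cos Δλ, the central angle is δ ≈ 1.038 rad (59.5°).
Interpolate at f = 1/2 with slerp weights a = sin((1−f)δ)/sin δ ≈ 0.576, b = sin(fδ)/sin δ ≈ 0.576.
p = a·p₁ + b·p₂ ≈ (0.135, -0.603, 0.787); φ = arcsin(p_z) ≈ 51.86°, λ = atan2(p_y, p_x) ≈ -77.33°.

≈ lat 52°N, lon 77°W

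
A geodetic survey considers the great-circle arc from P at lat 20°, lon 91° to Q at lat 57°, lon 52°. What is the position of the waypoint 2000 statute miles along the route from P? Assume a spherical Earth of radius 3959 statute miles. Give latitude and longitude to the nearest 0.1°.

Convert each endpoint to a unit vector on the sphere (x = cos φ cos λ, y = cos φ sin λ, z = sin φ).
The central angle between the endpoints is δ = arccos(p₁·p₂) ≈ 0.817 rad (46.8°). The total great-circle distance is δ·R ≈ 0.817 × 3959 ≈ 3234 mi, so the target fraction is f = 2000/3234 ≈ 0.619.
Interpolate at f ≈ 0.619 with slerp weights a = sin((1−f)δ)/sin δ ≈ 0.421, b = sin(fδ)/sin δ ≈ 0.664.
p = a·p₁ + b·p₂ ≈ (0.216, 0.680, 0.701); φ = arcsin(p_z) ≈ 44.48°, λ = atan2(p_y, p_x) ≈ 72.40°.

≈ lat 44.5°, lon 72.4°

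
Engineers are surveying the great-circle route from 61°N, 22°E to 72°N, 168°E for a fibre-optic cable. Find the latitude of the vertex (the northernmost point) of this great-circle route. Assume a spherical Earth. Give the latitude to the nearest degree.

The great circle lies in the plane with unit normal n̂ = (p₁ × p₂)/|p₁ × p₂|.
Here n̂_z ≈ +0.119; the vertex latitude is φ_max = arccos|n̂_z| ≈ 83.2°.
Check via Clairaut: cos φ_max = |cos φ₁| · sin C = cos(61.0°)·sin(14.2°) ≈ 0.119, again giving ≈ 83.2°.

≈ 83°N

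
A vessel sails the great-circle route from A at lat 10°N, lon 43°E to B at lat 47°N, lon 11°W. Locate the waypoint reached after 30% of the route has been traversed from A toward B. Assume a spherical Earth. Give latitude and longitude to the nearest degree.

≈ lat 23°N, lon 31°E

Convert each endpoint to a unit vector on the sphere (x = cos φ cos λ, y = cos φ sin λ, z = sin φ).
The central angle between the endpoints is δ = arccos(p₁·p₂) ≈ 1.022 rad (58.5°).
Interpolate at f = 0.30 with slerp weights a = sin((1−f)δ)/sin δ ≈ 0.769, b = sin(fδ)/sin δ ≈ 0.354.
p = a·p₁ + b·p₂ ≈ (0.791, 0.470, 0.392); φ = arcsin(p_z) ≈ 23.09°, λ = atan2(p_y, p_x) ≈ 30.75°.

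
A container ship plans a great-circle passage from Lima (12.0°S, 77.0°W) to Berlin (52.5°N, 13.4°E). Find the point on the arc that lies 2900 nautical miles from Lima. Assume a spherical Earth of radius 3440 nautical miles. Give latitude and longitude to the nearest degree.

Write both endpoints as unit vectors p₁, p₂ with components (cos φ cos λ, cos φ sin λ, sin φ).
The central angle between the endpoints is δ = arccos(p₁·p₂) ≈ 1.741 rad (99.7°). The total great-circle distance is δ·R ≈ 1.741 × 3440 ≈ 5988 nmi, so the target fraction is f = 2900/5988 ≈ 0.484.
Interpolate at f ≈ 0.484 with slerp weights a = sin((1−f)δ)/sin δ ≈ 0.793, b = sin(fδ)/sin δ ≈ 0.758.
p = a·p₁ + b·p₂ ≈ (0.623, -0.649, 0.436); φ = arcsin(p_z) ≈ 25.85°, λ = atan2(p_y, p_x) ≈ -46.17°.

≈ (26°N, 46°W)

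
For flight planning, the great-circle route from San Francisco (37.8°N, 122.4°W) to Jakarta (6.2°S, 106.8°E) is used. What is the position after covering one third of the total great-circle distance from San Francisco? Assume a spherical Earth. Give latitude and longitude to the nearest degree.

Convert each endpoint to a unit vector on the sphere (x = cos φ cos λ, y = cos φ sin λ, z = sin φ).
The central angle between the endpoints is δ = arccos(p₁·p₂) ≈ 2.189 rad (125.4°).
Interpolate at f = 1/3 with slerp weights a = sin((1−f)δ)/sin δ ≈ 1.219, b = sin(fδ)/sin δ ≈ 0.818.
p = a·p₁ + b·p₂ ≈ (-0.751, -0.035, 0.659); φ = arcsin(p_z) ≈ 41.23°, λ = atan2(p_y, p_x) ≈ -177.33°.

≈ (41°N, 177°W)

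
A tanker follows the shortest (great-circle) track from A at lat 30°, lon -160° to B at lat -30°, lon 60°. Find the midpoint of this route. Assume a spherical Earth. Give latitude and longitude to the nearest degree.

The haversine formula gives a central angle δ ≈ 2.540 rad (145.5°) between the endpoints.
Interpolate at f = 1/2 with slerp weights a = sin((1−f)δ)/sin δ ≈ 1.688, b = sin(fδ)/sin δ ≈ 1.688.
p = a·p₁ + b·p₂ ≈ (-0.643, 0.766, 0.000); φ = arcsin(p_z) ≈ 0.00°, λ = atan2(p_y, p_x) ≈ 130.00°.

≈ lat 0°, lon 130°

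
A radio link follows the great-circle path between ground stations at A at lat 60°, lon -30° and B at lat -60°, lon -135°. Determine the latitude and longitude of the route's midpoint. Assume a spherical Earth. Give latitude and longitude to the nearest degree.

Write both endpoints as unit vectors p₁, p₂ with components (cos φ cos λ, cos φ sin λ, sin φ).
The central angle between the endpoints is δ = arccos(p₁·p₂) ≈ 2.523 rad (144.6°).
Interpolate at f = 1/2 with slerp weights a = sin((1−f)δ)/sin δ ≈ 1.643, b = sin(fδ)/sin δ ≈ 1.643.
p = a·p₁ + b·p₂ ≈ (0.131, -0.991, 0.000); φ = arcsin(p_z) ≈ 0.00°, λ = atan2(p_y, p_x) ≈ -82.50°.

≈ lat 0°, lon -82°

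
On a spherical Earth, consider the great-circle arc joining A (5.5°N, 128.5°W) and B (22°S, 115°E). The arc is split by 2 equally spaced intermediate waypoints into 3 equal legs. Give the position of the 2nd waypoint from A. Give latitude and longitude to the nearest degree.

Convert each endpoint to a unit vector on the sphere (x = cos φ cos λ, y = cos φ sin λ, z = sin φ).
The central angle between the endpoints is δ = arccos(p₁·p₂) ≈ 2.035 rad (116.6°).
Interpolate at f = 2/3 with slerp weights a = sin((1−f)δ)/sin δ ≈ 0.702, b = sin(fδ)/sin δ ≈ 1.093.
p = a·p₁ + b·p₂ ≈ (-0.863, 0.372, -0.342); φ = arcsin(p_z) ≈ -20.01°, λ = atan2(p_y, p_x) ≈ 156.70°.

≈ (20°S, 157°E)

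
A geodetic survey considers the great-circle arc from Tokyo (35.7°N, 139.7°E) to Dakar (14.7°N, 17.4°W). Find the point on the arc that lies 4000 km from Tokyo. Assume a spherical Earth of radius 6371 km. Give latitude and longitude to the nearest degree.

≈ 64°N, 102°E

The haversine formula gives a central angle δ ≈ 2.184 rad (125.1°) between the endpoints. The total great-circle distance is δ·R ≈ 2.184 × 6371 ≈ 13914 km, so the target fraction is f = 4000/13914 ≈ 0.287.
Interpolate at f ≈ 0.287 with slerp weights a = sin((1−f)δ)/sin δ ≈ 1.223, b = sin(fδ)/sin δ ≈ 0.718.
p = a·p₁ + b·p₂ ≈ (-0.094, 0.434, 0.896); φ = arcsin(p_z) ≈ 63.60°, λ = atan2(p_y, p_x) ≈ 102.25°.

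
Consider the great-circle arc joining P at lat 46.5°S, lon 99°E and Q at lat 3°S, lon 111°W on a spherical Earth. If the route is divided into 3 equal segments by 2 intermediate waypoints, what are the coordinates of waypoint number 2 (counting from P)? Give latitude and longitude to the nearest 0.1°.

≈ lat 39.7°S, lon 131.8°W

From cos δ = sin φ₁ sin φ₂ + cos φ₁ cos φ₂ cos Δλ, the central angle is δ ≈ 2.162 rad (123.9°).
Interpolate at f = 2/3 with slerp weights a = sin((1−f)δ)/sin δ ≈ 0.795, b = sin(fδ)/sin δ ≈ 1.194.
p = a·p₁ + b·p₂ ≈ (-0.513, -0.573, -0.639); φ = arcsin(p_z) ≈ -39.72°, λ = atan2(p_y, p_x) ≈ -131.83°.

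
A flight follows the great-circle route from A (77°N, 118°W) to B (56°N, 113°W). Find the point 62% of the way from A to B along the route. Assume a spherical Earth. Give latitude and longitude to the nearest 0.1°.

≈ (64.0°N, 114.0°W)

Convert each endpoint to a unit vector on the sphere (x = cos φ cos λ, y = cos φ sin λ, z = sin φ).
The central angle between the endpoints is δ = arccos(p₁·p₂) ≈ 0.368 rad (21.1°).
Interpolate at f = 0.62 with slerp weights a = sin((1−f)δ)/sin δ ≈ 0.387, b = sin(fδ)/sin δ ≈ 0.629.
p = a·p₁ + b·p₂ ≈ (-0.178, -0.401, 0.899); φ = arcsin(p_z) ≈ 63.99°, λ = atan2(p_y, p_x) ≈ -113.99°.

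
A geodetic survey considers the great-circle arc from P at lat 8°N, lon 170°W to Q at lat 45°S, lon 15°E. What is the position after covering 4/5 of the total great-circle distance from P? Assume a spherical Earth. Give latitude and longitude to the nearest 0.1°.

Write both endpoints as unit vectors p₁, p₂ with components (cos φ cos λ, cos φ sin λ, sin φ).
The central angle between the endpoints is δ = arccos(p₁·p₂) ≈ 2.491 rad (142.7°).
Interpolate at f = 4/5 with slerp weights a = sin((1−f)δ)/sin δ ≈ 0.790, b = sin(fδ)/sin δ ≈ 1.507.
p = a·p₁ + b·p₂ ≈ (0.259, 0.140, -0.956); φ = arcsin(p_z) ≈ -72.86°, λ = atan2(p_y, p_x) ≈ 28.37°.

≈ lat 72.9°S, lon 28.4°E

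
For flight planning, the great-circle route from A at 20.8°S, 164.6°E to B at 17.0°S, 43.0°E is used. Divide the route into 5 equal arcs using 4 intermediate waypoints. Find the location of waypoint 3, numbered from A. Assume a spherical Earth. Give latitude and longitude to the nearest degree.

≈ 34°S, 89°E

Convert each endpoint to a unit vector on the sphere (x = cos φ cos λ, y = cos φ sin λ, z = sin φ).
The central angle between the endpoints is δ = arccos(p₁·p₂) ≈ 1.944 rad (111.4°).
Interpolate at f = 3/5 with slerp weights a = sin((1−f)δ)/sin δ ≈ 0.753, b = sin(fδ)/sin δ ≈ 0.987.
p = a·p₁ + b·p₂ ≈ (0.011, 0.831, -0.556); φ = arcsin(p_z) ≈ -33.79°, λ = atan2(p_y, p_x) ≈ 89.21°.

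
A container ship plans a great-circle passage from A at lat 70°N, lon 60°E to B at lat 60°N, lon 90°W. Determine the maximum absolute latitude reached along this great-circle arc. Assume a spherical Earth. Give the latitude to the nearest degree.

The great circle lies in the plane with unit normal n̂ = (p₁ × p₂)/|p₁ × p₂|.
Here n̂_z ≈ -0.115; the vertex latitude is φ_max = arccos|n̂_z| ≈ 83.4°.
Check via Clairaut: cos φ_max = |cos φ₁| · sin C = cos(70.0°)·sin(19.6°) ≈ 0.115, again giving ≈ 83.4°.

≈ 83°N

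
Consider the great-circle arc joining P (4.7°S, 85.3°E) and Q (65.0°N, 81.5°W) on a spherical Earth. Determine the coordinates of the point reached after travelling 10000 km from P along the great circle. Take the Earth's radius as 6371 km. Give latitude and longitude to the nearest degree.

≈ (82°N, 32°E)

Write both endpoints as unit vectors p₁, p₂ with components (cos φ cos λ, cos φ sin λ, sin φ).
The central angle between the endpoints is δ = arccos(p₁·p₂) ≈ 2.076 rad (119.0°). The total great-circle distance is δ·R ≈ 2.076 × 6371 ≈ 13229 km, so the target fraction is f = 10000/13229 ≈ 0.756.
Interpolate at f ≈ 0.756 with slerp weights a = sin((1−f)δ)/sin δ ≈ 0.555, b = sin(fδ)/sin δ ≈ 1.143.
p = a·p₁ + b·p₂ ≈ (0.117, 0.073, 0.990); φ = arcsin(p_z) ≈ 82.08°, λ = atan2(p_y, p_x) ≈ 32.13°.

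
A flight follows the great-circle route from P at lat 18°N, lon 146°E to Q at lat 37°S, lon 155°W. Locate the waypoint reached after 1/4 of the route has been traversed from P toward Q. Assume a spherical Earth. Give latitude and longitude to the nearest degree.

≈ lat 4°N, lon 160°E

Convert each endpoint to a unit vector on the sphere (x = cos φ cos λ, y = cos φ sin λ, z = sin φ).
The central angle between the endpoints is δ = arccos(p₁·p₂) ≈ 1.364 rad (78.2°).
Interpolate at f = 1/4 with slerp weights a = sin((1−f)δ)/sin δ ≈ 0.872, b = sin(fδ)/sin δ ≈ 0.342.
p = a·p₁ + b·p₂ ≈ (-0.935, 0.349, 0.064); φ = arcsin(p_z) ≈ 3.66°, λ = atan2(p_y, p_x) ≈ 159.56°.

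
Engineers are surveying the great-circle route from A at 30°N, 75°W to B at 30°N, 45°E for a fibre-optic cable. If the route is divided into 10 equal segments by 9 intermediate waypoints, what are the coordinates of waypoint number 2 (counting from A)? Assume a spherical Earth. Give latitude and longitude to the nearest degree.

≈ 41°N, 55°W

Convert each endpoint to a unit vector on the sphere (x = cos φ cos λ, y = cos φ sin λ, z = sin φ).
The central angle between the endpoints is δ = arccos(p₁·p₂) ≈ 1.696 rad (97.2°).
Interpolate at f = 2/10 with slerp weights a = sin((1−f)δ)/sin δ ≈ 0.985, b = sin(fδ)/sin δ ≈ 0.335.
p = a·p₁ + b·p₂ ≈ (0.426, -0.619, 0.660); φ = arcsin(p_z) ≈ 41.31°, λ = atan2(p_y, p_x) ≈ -55.43°.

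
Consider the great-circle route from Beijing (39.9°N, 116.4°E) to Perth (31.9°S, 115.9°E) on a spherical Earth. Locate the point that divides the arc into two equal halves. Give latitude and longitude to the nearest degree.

From cos δ = sin φ₁ sin φ₂ + cos φ₁ cos φ₂ cos Δλ, the central angle is δ ≈ 1.253 rad (71.8°).
Interpolate at f = 1/2 with slerp weights a = sin((1−f)δ)/sin δ ≈ 0.617, b = sin(fδ)/sin δ ≈ 0.617.
p = a·p₁ + b·p₂ ≈ (-0.439, 0.896, 0.070); φ = arcsin(p_z) ≈ 4.00°, λ = atan2(p_y, p_x) ≈ 116.14°.

≈ 4°N, 116°E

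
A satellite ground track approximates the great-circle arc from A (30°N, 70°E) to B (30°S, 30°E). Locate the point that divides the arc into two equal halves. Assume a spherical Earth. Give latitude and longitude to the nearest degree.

From cos δ = sin φ₁ sin φ₂ + cos φ₁ cos φ₂ cos Δλ, the central angle is δ ≈ 1.240 rad (71.1°).
Interpolate at f = 1/2 with slerp weights a = sin((1−f)δ)/sin δ ≈ 0.614, b = sin(fδ)/sin δ ≈ 0.614.
p = a·p₁ + b·p₂ ≈ (0.643, 0.766, 0.000); φ = arcsin(p_z) ≈ 0.00°, λ = atan2(p_y, p_x) ≈ 50.00°.

≈ (0°N, 50°E)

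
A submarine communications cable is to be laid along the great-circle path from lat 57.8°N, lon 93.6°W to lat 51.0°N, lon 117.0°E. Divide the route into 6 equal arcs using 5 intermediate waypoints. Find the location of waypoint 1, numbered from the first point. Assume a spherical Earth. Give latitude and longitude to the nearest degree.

Convert each endpoint to a unit vector on the sphere (x = cos φ cos λ, y = cos φ sin λ, z = sin φ).
The central angle between the endpoints is δ = arccos(p₁·p₂) ≈ 1.193 rad (68.3°).
Interpolate at f = 1/6 with slerp weights a = sin((1−f)δ)/sin δ ≈ 0.902, b = sin(fδ)/sin δ ≈ 0.213.
p = a·p₁ + b·p₂ ≈ (-0.091, -0.360, 0.928); φ = arcsin(p_z) ≈ 68.17°, λ = atan2(p_y, p_x) ≈ -104.15°.

≈ lat 68°N, lon 104°W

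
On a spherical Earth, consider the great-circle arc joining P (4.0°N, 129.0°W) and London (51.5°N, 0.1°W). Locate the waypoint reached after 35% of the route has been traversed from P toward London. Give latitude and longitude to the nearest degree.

Write both endpoints as unit vectors p₁, p₂ with components (cos φ cos λ, cos φ sin λ, sin φ).
The central angle between the endpoints is δ = arccos(p₁·p₂) ≈ 1.913 rad (109.6°).
Interpolate at f = 0.35 with slerp weights a = sin((1−f)δ)/sin δ ≈ 1.005, b = sin(fδ)/sin δ ≈ 0.659.
p = a·p₁ + b·p₂ ≈ (-0.221, -0.780, 0.586); φ = arcsin(p_z) ≈ 35.85°, λ = atan2(p_y, p_x) ≈ -105.81°.

≈ (36°N, 106°W)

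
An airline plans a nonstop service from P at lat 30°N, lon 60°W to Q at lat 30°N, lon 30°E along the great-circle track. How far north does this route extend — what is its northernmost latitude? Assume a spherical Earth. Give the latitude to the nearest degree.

≈ 39°N

The great circle lies in the plane with unit normal n̂ = (p₁ × p₂)/|p₁ × p₂|.
Here n̂_z ≈ +0.775; the vertex latitude is φ_max = arccos|n̂_z| ≈ 39.2°.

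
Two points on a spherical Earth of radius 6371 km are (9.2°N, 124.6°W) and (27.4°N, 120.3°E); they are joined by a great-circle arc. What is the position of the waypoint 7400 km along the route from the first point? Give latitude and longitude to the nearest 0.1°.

≈ (33.5°N, 167.5°E)

The haversine formula gives a central angle δ ≈ 1.874 rad (107.3°) between the endpoints. The total great-circle distance is δ·R ≈ 1.874 × 6371 ≈ 11937 km, so the target fraction is f = 7400/11937 ≈ 0.620.
Interpolate at f ≈ 0.620 with slerp weights a = sin((1−f)δ)/sin δ ≈ 0.685, b = sin(fδ)/sin δ ≈ 0.961.
p = a·p₁ + b·p₂ ≈ (-0.814, 0.181, 0.552); φ = arcsin(p_z) ≈ 33.49°, λ = atan2(p_y, p_x) ≈ 167.50°.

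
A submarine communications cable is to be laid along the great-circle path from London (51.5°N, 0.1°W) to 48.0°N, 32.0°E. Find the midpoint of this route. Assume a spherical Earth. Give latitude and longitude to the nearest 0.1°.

≈ 50.9°N, 16.5°E

Convert each endpoint to a unit vector on the sphere (x = cos φ cos λ, y = cos φ sin λ, z = sin φ).
The central angle between the endpoints is δ = arccos(p₁·p₂) ≈ 0.364 rad (20.9°).
Interpolate at f = 1/2 with slerp weights a = sin((1−f)δ)/sin δ ≈ 0.508, b = sin(fδ)/sin δ ≈ 0.508.
p = a·p₁ + b·p₂ ≈ (0.605, 0.180, 0.776); φ = arcsin(p_z) ≈ 50.87°, λ = atan2(p_y, p_x) ≈ 16.54°.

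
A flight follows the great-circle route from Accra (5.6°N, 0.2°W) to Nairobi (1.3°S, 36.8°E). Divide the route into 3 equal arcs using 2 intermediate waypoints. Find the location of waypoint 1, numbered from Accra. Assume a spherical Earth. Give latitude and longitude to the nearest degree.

≈ 3°N, 12°E

Write both endpoints as unit vectors p₁, p₂ with components (cos φ cos λ, cos φ sin λ, sin φ).
The central angle between the endpoints is δ = arccos(p₁·p₂) ≈ 0.656 rad (37.6°).
Interpolate at f = 1/3 with slerp weights a = sin((1−f)δ)/sin δ ≈ 0.694, b = sin(fδ)/sin δ ≈ 0.356.
p = a·p₁ + b·p₂ ≈ (0.976, 0.211, 0.060); φ = arcsin(p_z) ≈ 3.42°, λ = atan2(p_y, p_x) ≈ 12.18°.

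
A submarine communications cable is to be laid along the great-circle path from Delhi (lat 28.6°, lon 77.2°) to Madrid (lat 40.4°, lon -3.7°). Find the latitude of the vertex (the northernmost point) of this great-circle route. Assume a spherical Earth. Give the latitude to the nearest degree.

The great circle lies in the plane with unit normal n̂ = (p₁ × p₂)/|p₁ × p₂|.
Here n̂_z ≈ -0.726; the vertex latitude is φ_max = arccos|n̂_z| ≈ 43.4°.
Check via Clairaut: cos φ_max = |cos φ₁| · sin C = cos(28.6°)·sin(55.8°) ≈ 0.726, again giving ≈ 43.4°.

≈ 43°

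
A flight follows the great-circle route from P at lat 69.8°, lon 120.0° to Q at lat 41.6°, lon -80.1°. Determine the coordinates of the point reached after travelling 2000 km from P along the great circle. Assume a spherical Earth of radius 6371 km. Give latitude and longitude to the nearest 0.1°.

≈ lat 84.3°, lon 179.8°

Convert each endpoint to a unit vector on the sphere (x = cos φ cos λ, y = cos φ sin λ, z = sin φ).
The central angle between the endpoints is δ = arccos(p₁·p₂) ≈ 1.180 rad (67.6°). The total great-circle distance is δ·R ≈ 1.180 × 6371 ≈ 7520 km, so the target fraction is f = 2000/7520 ≈ 0.266.
Interpolate at f ≈ 0.266 with slerp weights a = sin((1−f)δ)/sin δ ≈ 0.824, b = sin(fδ)/sin δ ≈ 0.334.
p = a·p₁ + b·p₂ ≈ (-0.099, 0.000, 0.995); φ = arcsin(p_z) ≈ 84.30°, λ = atan2(p_y, p_x) ≈ 179.75°.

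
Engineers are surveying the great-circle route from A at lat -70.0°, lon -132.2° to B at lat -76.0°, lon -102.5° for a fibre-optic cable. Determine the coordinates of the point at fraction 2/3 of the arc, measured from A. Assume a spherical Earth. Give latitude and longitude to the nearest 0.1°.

≈ lat -74.5°, lon -114.8°

Write both endpoints as unit vectors p₁, p₂ with components (cos φ cos λ, cos φ sin λ, sin φ).
The central angle between the endpoints is δ = arccos(p₁·p₂) ≈ 0.181 rad (10.4°).
Interpolate at f = 2/3 with slerp weights a = sin((1−f)δ)/sin δ ≈ 0.335, b = sin(fδ)/sin δ ≈ 0.669.
p = a·p₁ + b·p₂ ≈ (-0.112, -0.243, -0.964); φ = arcsin(p_z) ≈ -74.49°, λ = atan2(p_y, p_x) ≈ -114.76°.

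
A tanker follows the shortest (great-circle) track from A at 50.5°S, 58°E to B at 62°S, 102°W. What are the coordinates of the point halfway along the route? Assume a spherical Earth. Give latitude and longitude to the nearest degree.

Write both endpoints as unit vectors p₁, p₂ with components (cos φ cos λ, cos φ sin λ, sin φ).
The central angle between the endpoints is δ = arccos(p₁·p₂) ≈ 1.159 rad (66.4°).
Interpolate at f = 1/2 with slerp weights a = sin((1−f)δ)/sin δ ≈ 0.597, b = sin(fδ)/sin δ ≈ 0.597.
p = a·p₁ + b·p₂ ≈ (0.143, 0.048, -0.989); φ = arcsin(p_z) ≈ -81.32°, λ = atan2(p_y, p_x) ≈ 18.52°.

≈ 81°S, 19°E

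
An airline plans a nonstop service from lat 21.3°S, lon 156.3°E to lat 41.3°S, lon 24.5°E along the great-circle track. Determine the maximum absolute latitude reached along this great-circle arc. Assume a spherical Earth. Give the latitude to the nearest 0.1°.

The great circle lies in the plane with unit normal n̂ = (p₁ × p₂)/|p₁ × p₂|.
Here n̂_z ≈ -0.536; the vertex latitude is φ_max = arccos|n̂_z| ≈ 57.6°.
Check via Clairaut: cos φ_max = |cos φ₁| · sin C = cos(21.3°)·sin(144.9°) ≈ 0.536, again giving ≈ 57.6°.

≈ 57.6°S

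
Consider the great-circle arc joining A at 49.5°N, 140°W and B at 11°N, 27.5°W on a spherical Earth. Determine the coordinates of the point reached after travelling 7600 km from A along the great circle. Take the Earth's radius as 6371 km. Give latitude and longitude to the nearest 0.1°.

Convert each endpoint to a unit vector on the sphere (x = cos φ cos λ, y = cos φ sin λ, z = sin φ).
The central angle between the endpoints is δ = arccos(p₁·p₂) ≈ 1.670 rad (95.7°). The total great-circle distance is δ·R ≈ 1.670 × 6371 ≈ 10639 km, so the target fraction is f = 7600/10639 ≈ 0.714.
Interpolate at f ≈ 0.714 with slerp weights a = sin((1−f)δ)/sin δ ≈ 0.461, b = sin(fδ)/sin δ ≈ 0.934.
p = a·p₁ + b·p₂ ≈ (0.584, -0.616, 0.529); φ = arcsin(p_z) ≈ 31.94°, λ = atan2(p_y, p_x) ≈ -46.54°.

≈ 31.9°N, 46.5°W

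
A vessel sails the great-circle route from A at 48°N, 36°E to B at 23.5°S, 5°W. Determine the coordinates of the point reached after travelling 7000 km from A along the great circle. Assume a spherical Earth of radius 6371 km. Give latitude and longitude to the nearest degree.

Convert each endpoint to a unit vector on the sphere (x = cos φ cos λ, y = cos φ sin λ, z = sin φ).
The central angle between the endpoints is δ = arccos(p₁·p₂) ≈ 1.403 rad (80.4°). The total great-circle distance is δ·R ≈ 1.403 × 6371 ≈ 8940 km, so the target fraction is f = 7000/8940 ≈ 0.783.
Interpolate at f ≈ 0.783 with slerp weights a = sin((1−f)δ)/sin δ ≈ 0.304, b = sin(fδ)/sin δ ≈ 0.903.
p = a·p₁ + b·p₂ ≈ (0.990, 0.047, -0.134); φ = arcsin(p_z) ≈ -7.71°, λ = atan2(p_y, p_x) ≈ 2.74°.

≈ 8°S, 3°E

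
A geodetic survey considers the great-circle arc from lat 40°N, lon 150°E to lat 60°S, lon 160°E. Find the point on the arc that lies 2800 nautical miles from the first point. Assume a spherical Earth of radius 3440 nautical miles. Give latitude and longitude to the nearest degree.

Convert each endpoint to a unit vector on the sphere (x = cos φ cos λ, y = cos φ sin λ, z = sin φ).
The central angle between the endpoints is δ = arccos(p₁·p₂) ≈ 1.751 rad (100.3°). The total great-circle distance is δ·R ≈ 1.751 × 3440 ≈ 6024 nmi, so the target fraction is f = 2800/6024 ≈ 0.465.
Interpolate at f ≈ 0.465 with slerp weights a = sin((1−f)δ)/sin δ ≈ 0.819, b = sin(fδ)/sin δ ≈ 0.739.
p = a·p₁ + b·p₂ ≈ (-0.891, 0.440, -0.113); φ = arcsin(p_z) ≈ -6.51°, λ = atan2(p_y, p_x) ≈ 153.70°.

≈ lat 7°S, lon 154°E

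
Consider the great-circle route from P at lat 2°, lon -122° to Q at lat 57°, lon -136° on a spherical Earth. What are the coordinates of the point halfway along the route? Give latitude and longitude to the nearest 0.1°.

≈ lat 29.7°, lon -126.9°

Convert each endpoint to a unit vector on the sphere (x = cos φ cos λ, y = cos φ sin λ, z = sin φ).
The central angle between the endpoints is δ = arccos(p₁·p₂) ≈ 0.980 rad (56.1°).
Interpolate at f = 1/2 with slerp weights a = sin((1−f)δ)/sin δ ≈ 0.567, b = sin(fδ)/sin δ ≈ 0.567.
p = a·p₁ + b·p₂ ≈ (-0.522, -0.695, 0.495); φ = arcsin(p_z) ≈ 29.67°, λ = atan2(p_y, p_x) ≈ -126.93°.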